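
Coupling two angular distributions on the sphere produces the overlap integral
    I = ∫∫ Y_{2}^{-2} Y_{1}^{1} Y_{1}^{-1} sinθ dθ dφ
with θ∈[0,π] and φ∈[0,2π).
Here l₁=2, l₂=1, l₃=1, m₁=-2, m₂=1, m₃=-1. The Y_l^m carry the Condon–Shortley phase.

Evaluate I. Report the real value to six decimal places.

0.000000

m-sum = -2 + 1 − 1 = -2 ≠ 0 ⇒ I = 0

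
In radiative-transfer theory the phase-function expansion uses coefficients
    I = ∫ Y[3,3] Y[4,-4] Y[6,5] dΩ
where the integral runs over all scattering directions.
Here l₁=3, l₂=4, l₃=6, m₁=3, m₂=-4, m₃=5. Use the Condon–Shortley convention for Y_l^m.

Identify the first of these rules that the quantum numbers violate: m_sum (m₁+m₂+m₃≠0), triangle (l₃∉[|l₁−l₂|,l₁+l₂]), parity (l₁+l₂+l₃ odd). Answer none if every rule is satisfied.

m_sum

Σmᵢ = 4  ✗
l₃∈[|l₁−l₂|,l₁+l₂]=[1,7], have l₃=6
Σlᵢ = 13 ⇒ odd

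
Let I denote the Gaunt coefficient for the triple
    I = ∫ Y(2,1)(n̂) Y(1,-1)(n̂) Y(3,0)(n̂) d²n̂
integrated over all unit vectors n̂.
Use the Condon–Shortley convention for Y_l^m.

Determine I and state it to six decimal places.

0.143048

Rules hold: Σm=0, L=6 even, 1≤3≤3.
N = 5·3·7 = 105
Δ = 0!·4!·2!/7! = 1/105
Racah Σ t=0..0: t=0:+1/4 = 1/4
⇒ 3j(2 1 3; 0 0 0)² = 3/35, sgn -1
Racah Σ t=0..0: t=0:+1/12 = 1/12
⇒ 3j(2 1 3; 1 -1 0)² = 1/35, sgn -1
4πI² = N·(3j₀)²·(3jₘ)² = 9/35
I = +1·√(0.257143/4π) = 0.14304817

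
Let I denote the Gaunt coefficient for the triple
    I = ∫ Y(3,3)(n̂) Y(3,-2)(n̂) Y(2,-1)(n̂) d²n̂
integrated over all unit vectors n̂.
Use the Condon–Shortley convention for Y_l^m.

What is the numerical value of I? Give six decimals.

m-sum 0 ✓  L=8 even ✓  0≤2≤6 ✓
Π(2lᵢ+1) = 7×7×5 = 245
triangle coeff Δ(3,3,2) = 1/3780
Σ_t [1,3]: t=1:−1/24 t=2:+1/4 t=3:−1/24 = 1/6
(3j)²=4/105 [(3 3 2; 0 0 0)], sign=+1
Σ_t [0,0]: t=0:+1/48 = 1/48
(3j)²=5/84 [(3 3 2; 3 -2 -1)], sign=-1
⇒ 4πI² = 5/9
I = (-1)√(5/9/(4π)) = -0.21026104

-0.210261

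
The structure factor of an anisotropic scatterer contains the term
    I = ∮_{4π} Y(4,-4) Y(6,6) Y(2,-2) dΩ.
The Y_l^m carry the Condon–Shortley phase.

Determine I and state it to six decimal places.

m-sum 0 ✓  L=12 even ✓  2≤2≤10 ✓
Π(2lᵢ+1) = 9×13×5 = 585
triangle coeff Δ(4,6,2) = 1/6435
Σ_t [4,4]: t=4:+1/2304 = 1/2304
(3j)²=5/143 [(4 6 2; 0 0 0)], sign=+1
Σ_t [8,8]: t=8:+1/967680 = 1/967680
(3j)²=1/13 [(4 6 2; -4 6 -2)], sign=+1
⇒ 4πI² = 225/143
I = (+1)√(225/143/(4π)) = 0.35384927

0.353849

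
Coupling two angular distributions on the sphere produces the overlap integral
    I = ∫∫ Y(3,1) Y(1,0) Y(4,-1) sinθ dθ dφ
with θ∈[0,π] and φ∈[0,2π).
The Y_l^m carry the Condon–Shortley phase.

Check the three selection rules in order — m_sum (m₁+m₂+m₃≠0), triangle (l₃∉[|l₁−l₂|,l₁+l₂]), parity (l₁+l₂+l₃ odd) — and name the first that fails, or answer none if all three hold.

m₁+m₂+m₃ = 1 + 0 − 1 = 0  ✓
triangle: |3−1|=2 ≤ l₃=4 ≤ 3+1=4  ✓
parity: l₁+l₂+l₃ = 8 is even  ✓

none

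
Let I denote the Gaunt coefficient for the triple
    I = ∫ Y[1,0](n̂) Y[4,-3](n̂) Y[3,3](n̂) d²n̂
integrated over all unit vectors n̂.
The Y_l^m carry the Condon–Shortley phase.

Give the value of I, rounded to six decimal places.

Rules hold: Σm=0, L=8 even, 3≤3≤5.
N = 3·9·7 = 189
Δ = 2!·0!·6!/9! = 1/252
Racah Σ t=1..1: t=1:−1/36 = -1/36
⇒ 3j(1 4 3; 0 0 0)² = 4/63, sgn +1
Racah Σ t=1..1: t=1:−1/720 = -1/720
⇒ 3j(1 4 3; 0 -3 3)² = 1/36, sgn -1
4πI² = N·(3j₀)²·(3jₘ)² = 1/3
I = -1·√(0.333333/4π) = -0.16286750

-0.162868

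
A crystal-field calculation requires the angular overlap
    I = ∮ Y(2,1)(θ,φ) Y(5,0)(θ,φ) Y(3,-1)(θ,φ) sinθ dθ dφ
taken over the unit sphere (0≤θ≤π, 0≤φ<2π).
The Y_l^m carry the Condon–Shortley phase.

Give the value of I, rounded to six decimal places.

0.169433

m-sum 0 ✓  L=10 even ✓  3≤3≤7 ✓
Π(2lᵢ+1) = 5×11×7 = 385
triangle coeff Δ(2,5,3) = 1/2310
Σ_t [2,2]: t=2:+1/144 = 1/144
(3j)²=10/231 [(2 5 3; 0 0 0)], sign=-1
Σ_t [1,1]: t=1:−1/288 = -1/288
(3j)²=5/231 [(2 5 3; 1 0 -1)], sign=-1
⇒ 4πI² = 250/693
I = (+1)√(250/693/(4π)) = 0.16943318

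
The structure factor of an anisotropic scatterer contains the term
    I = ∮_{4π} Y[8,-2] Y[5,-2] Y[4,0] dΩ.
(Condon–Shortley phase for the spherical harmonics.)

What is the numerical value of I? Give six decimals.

0.000000

Σmᵢ = -4 ≠ 0, so the φ-integral vanishes; I = 0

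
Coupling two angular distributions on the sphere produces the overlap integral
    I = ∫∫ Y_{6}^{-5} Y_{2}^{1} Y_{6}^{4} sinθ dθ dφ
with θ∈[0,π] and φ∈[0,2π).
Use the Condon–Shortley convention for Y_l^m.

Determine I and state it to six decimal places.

Rules hold: Σm=0, L=14 even, 4≤6≤8.
N = 13·5·13 = 845
Δ = 2!·10!·2!/15! = 1/90090
Racah Σ t=0..2: t=0:+1/69120 t=1:−1/14400 t=2:+1/69120 = -7/172800
⇒ 3j(6 2 6; 0 0 0)² = 14/715, sgn -1
Racah Σ t=1..2: t=1:−1/7257600 t=2:+1/725760 = 1/806400
⇒ 3j(6 2 6; -5 1 4)² = 27/910, sgn +1
4πI² = N·(3j₀)²·(3jₘ)² = 27/55
I = -1·√(0.490909/4π) = -0.19764945

-0.197649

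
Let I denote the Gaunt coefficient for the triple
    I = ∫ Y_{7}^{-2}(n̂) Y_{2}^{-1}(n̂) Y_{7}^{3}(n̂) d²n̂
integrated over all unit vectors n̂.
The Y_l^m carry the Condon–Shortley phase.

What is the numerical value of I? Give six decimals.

-0.123591

m-sum 0 ✓  L=16 even ✓  5≤7≤9 ✓
Π(2lᵢ+1) = 15×5×15 = 1125
triangle coeff Δ(7,2,7) = 1/185640
Σ_t [0,2]: t=0:+1/2419200 t=1:−1/518400 t=2:+1/2419200 = -1/907200
(3j)²=56/3315 [(7 2 7; 0 0 0)], sign=+1
Σ_t [0,1]: t=0:+1/4354560 t=1:−1/1935360 = -1/3483648
(3j)²=125/12376 [(7 2 7; -2 -1 3)], sign=-1
⇒ 4πI² = 9375/48841
I = (-1)√(9375/48841/(4π)) = -0.12359145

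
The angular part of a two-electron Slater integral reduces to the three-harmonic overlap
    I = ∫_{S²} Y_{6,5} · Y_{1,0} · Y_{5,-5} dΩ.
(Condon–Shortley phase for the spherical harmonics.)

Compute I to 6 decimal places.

m-sum 0 ✓  L=12 even ✓  5≤5≤7 ✓
Π(2lᵢ+1) = 13×3×11 = 429
triangle coeff Δ(6,1,5) = 1/858
Σ_t [1,1]: t=1:−1/14400 = -1/14400
(3j)²=6/143 [(6 1 5; 0 0 0)], sign=+1
Σ_t [1,1]: t=1:−1/3628800 = -1/3628800
(3j)²=1/78 [(6 1 5; 5 0 -5)], sign=-1
⇒ 4πI² = 3/13
I = (-1)√(3/13/(4π)) = -0.13551395

-0.135514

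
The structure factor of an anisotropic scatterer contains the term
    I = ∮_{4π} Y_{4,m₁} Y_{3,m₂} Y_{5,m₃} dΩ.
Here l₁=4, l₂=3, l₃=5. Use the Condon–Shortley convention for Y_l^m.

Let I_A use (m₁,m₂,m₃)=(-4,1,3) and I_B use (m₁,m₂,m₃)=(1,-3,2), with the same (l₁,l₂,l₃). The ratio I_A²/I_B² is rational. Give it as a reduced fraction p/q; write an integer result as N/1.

112/125

l's match ⇒ only the (l;m) 3-j factors differ between A and B.
A: triangle coeff Δ(4,3,5) = 1/180180; Σ_t [2,2]: t=2:+1/5760 = 1/5760; (3j)²=56/2145 [(4 3 5; -4 1 3)], sign=+1
B: triangle coeff Δ(4,3,5) = 1/180180; Σ_t [0,0]: t=0:+1/1728 = 1/1728; (3j)²=25/858 [(4 3 5; 1 -3 2)], sign=-1
I_A²/I_B² = (56/2145)/(25/858) = 112/125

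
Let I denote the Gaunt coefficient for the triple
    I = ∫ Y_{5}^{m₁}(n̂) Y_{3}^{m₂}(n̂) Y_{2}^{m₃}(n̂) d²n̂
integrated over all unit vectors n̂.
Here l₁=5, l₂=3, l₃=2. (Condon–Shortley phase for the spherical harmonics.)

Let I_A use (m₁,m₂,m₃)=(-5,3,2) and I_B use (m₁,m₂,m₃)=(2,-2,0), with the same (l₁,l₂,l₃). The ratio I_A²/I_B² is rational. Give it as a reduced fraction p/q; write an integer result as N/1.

10/3

l's match ⇒ only the (l;m) 3-j factors differ between A and B.
A: triangle coeff Δ(5,3,2) = 1/2310; Σ_t [6,6]: t=6:+1/17280 = 1/17280; (3j)²=1/11 [(5 3 2; -5 3 2)], sign=+1
B: triangle coeff Δ(5,3,2) = 1/2310; Σ_t [1,1]: t=1:−1/480 = -1/480; (3j)²=3/110 [(5 3 2; 2 -2 0)], sign=-1
I_A²/I_B² = (1/11)/(3/110) = 10/3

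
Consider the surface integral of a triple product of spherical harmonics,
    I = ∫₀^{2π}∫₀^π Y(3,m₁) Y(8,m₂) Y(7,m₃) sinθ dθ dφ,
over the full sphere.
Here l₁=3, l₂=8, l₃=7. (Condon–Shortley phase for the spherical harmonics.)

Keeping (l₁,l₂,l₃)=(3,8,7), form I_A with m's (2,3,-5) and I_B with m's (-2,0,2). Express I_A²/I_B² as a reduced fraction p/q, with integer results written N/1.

2000/2541

l's match ⇒ only the (l;m) 3-j factors differ between A and B.
A: triangle coeff Δ(3,8,7) = 1/5290740; Σ_t [0,1]: t=0:+1/958003200 t=1:−1/87091200 = -1/95800320; (3j)²=1000/88179 [(3 8 7; 2 3 -5)], sign=-1
B: triangle coeff Δ(3,8,7) = 1/5290740; Σ_t [3,4]: t=3:−1/7257600 t=4:+1/23224320 = -11/116121600; (3j)²=121/8398 [(3 8 7; -2 0 2)], sign=+1
I_A²/I_B² = (1000/88179)/(121/8398) = 2000/2541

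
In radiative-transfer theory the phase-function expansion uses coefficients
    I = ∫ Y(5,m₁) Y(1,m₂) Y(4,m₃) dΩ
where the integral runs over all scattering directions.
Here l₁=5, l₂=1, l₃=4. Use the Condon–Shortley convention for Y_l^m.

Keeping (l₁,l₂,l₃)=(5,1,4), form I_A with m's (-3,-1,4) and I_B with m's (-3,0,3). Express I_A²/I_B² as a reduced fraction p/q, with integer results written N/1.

1/16

l's match ⇒ only the (l;m) 3-j factors differ between A and B.
A: triangle coeff Δ(5,1,4) = 1/495; Σ_t [0,0]: t=0:+1/80640 = 1/80640; (3j)²=1/495 [(5 1 4; -3 -1 4)], sign=+1
B: triangle coeff Δ(5,1,4) = 1/495; Σ_t [1,1]: t=1:−1/5040 = -1/5040; (3j)²=16/495 [(5 1 4; -3 0 3)], sign=+1
I_A²/I_B² = (1/495)/(16/495) = 1/16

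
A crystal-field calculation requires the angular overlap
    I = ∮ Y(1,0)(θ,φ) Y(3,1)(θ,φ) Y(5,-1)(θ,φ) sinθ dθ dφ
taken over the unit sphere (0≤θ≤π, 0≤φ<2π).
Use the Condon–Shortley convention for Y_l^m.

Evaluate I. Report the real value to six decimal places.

0.000000

l₃=5 ∉ [2,4] — triangle fails ⇒ I = 0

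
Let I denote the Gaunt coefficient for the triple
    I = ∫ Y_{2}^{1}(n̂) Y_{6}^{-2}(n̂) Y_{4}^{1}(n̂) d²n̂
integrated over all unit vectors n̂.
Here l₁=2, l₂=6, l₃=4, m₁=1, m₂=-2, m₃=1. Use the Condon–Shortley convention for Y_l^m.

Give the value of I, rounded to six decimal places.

Rules hold: Σm=0, L=12 even, 4≤4≤8.
N = 5·13·9 = 585
Δ = 4!·0!·8!/13! = 1/6435
Racah Σ t=2..2: t=2:+1/2304 = 1/2304
⇒ 3j(2 6 4; 0 0 0)² = 5/143, sgn +1
Racah Σ t=1..1: t=1:−1/4320 = -1/4320
⇒ 3j(2 6 4; 1 -2 1)² = 224/6435, sgn +1
4πI² = N·(3j₀)²·(3jₘ)² = 1120/1573
I = +1·√(0.712015/4π) = 0.23803440

0.238034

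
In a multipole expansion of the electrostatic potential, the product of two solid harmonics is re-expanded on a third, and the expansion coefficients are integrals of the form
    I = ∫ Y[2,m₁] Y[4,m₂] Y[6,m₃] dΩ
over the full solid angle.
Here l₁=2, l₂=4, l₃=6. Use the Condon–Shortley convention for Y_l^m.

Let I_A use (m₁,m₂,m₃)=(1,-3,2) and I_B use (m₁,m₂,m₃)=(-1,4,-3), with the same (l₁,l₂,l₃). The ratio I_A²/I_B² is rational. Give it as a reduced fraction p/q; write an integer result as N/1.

Shared (l₁,l₂,l₃)=(2,4,6): N and (l;000)² cancel in I_A²/I_B².
A: Δ = 0!·4!·8!/13! = 1/6435; Racah Σ t=0..0: t=0:+1/30240 = 1/30240; ⇒ 3j(2 4 6; 1 -3 2)² = 32/6435, sgn +1
B: Δ = 0!·4!·8!/13! = 1/6435; Racah Σ t=0..0: t=0:+1/241920 = 1/241920; ⇒ 3j(2 4 6; -1 4 -3)² = 1/715, sgn -1
I_A²/I_B² = (32/6435)/(1/715) = 32/9

32/9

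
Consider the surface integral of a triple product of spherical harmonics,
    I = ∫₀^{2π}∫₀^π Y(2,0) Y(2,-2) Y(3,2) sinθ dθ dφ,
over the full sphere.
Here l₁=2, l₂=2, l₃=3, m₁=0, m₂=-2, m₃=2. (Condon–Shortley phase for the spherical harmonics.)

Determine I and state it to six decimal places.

l₁+l₂+l₃=7 is odd: 3j(l;000)=0 ⇒ I=0

0.000000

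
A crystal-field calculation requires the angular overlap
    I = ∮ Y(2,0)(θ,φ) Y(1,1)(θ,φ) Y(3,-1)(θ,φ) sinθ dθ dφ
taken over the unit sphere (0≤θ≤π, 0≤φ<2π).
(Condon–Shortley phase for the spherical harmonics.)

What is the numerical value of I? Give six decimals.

-0.202301

m-sum 0 ✓  L=6 even ✓  1≤3≤3 ✓
Π(2lᵢ+1) = 5×3×7 = 105
triangle coeff Δ(2,1,3) = 1/105
Σ_t [0,0]: t=0:+1/4 = 1/4
(3j)²=3/35 [(2 1 3; 0 0 0)], sign=-1
Σ_t [0,0]: t=0:+1/8 = 1/8
(3j)²=2/35 [(2 1 3; 0 1 -1)], sign=+1
⇒ 4πI² = 18/35
I = (-1)√(18/35/(4π)) = -0.20230066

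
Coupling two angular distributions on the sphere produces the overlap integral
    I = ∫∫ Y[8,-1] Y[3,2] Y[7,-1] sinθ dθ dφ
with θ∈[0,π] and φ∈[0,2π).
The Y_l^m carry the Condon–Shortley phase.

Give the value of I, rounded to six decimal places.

Rules hold: Σm=0, L=18 even, 5≤7≤11.
N = 17·7·15 = 1785
Δ = 4!·12!·2!/19! = 1/5290740
Racah Σ t=1..3: t=1:−1/7257600 t=2:+1/2073600 t=3:−1/7257600 = 1/4838400
⇒ 3j(8 3 7; 0 0 0)² = 252/20995, sgn -1
Racah Σ t=3..4: t=3:−1/6220800 t=4:+1/14515200 = -1/10886400
⇒ 3j(8 3 7; -1 2 -1)² = 128/12597, sgn -1
4πI² = N·(3j₀)²·(3jₘ)² = 225792/1037153
I = +1·√(0.217704/4π) = 0.13162183

0.131622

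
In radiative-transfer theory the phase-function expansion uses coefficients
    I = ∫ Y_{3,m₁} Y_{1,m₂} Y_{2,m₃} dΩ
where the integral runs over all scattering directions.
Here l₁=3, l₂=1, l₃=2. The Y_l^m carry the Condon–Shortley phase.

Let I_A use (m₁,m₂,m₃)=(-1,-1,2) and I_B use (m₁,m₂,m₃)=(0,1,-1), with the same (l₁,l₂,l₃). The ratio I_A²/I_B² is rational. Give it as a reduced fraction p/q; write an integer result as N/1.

1/3

l's match ⇒ only the (l;m) 3-j factors differ between A and B.
A: triangle coeff Δ(3,1,2) = 1/105; Σ_t [0,0]: t=0:+1/48 = 1/48; (3j)²=1/105 [(3 1 2; -1 -1 2)], sign=+1
B: triangle coeff Δ(3,1,2) = 1/105; Σ_t [2,2]: t=2:+1/12 = 1/12; (3j)²=1/35 [(3 1 2; 0 1 -1)], sign=-1
I_A²/I_B² = (1/105)/(1/35) = 1/3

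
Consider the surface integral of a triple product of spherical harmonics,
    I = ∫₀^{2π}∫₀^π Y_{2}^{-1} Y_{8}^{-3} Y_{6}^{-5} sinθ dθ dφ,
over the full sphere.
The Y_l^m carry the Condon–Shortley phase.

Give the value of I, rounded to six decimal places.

-1 − 3 − 5 = -9 ≠ 0: azimuthal integral kills it; I = 0

0.000000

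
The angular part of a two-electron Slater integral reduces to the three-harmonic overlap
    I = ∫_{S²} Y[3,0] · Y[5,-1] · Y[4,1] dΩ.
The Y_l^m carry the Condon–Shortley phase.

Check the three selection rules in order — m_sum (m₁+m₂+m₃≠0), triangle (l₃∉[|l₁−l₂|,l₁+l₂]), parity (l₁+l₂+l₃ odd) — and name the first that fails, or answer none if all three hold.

none

Σmᵢ = 0  ✓
l₃∈[|l₁−l₂|,l₁+l₂]=[2,8], have l₃=4  ✓
Σlᵢ = 12 ⇒ even  ✓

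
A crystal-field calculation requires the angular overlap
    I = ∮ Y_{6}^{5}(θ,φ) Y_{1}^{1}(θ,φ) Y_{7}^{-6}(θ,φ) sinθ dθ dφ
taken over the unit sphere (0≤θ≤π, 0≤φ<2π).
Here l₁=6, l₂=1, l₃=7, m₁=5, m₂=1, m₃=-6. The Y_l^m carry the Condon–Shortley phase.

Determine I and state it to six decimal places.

Checks pass: Σm=0; 14 even; l₃=7∈[5,7].
(2·6+1)(2·1+1)(2·7+1) = 585
Δ: 0! 12! 2! / 15! → 1/1365
sum: t=0:+1/518400 = 1/518400
3j²(6 1 7; 0 0 0) = Δ·Π!·Σ² = 7/195  (sign -1)
sum: t=0:+1/79833600 = 1/79833600
3j²(6 1 7; 5 1 -6) = Δ·Π!·Σ² = 2/35  (sign -1)
combine: 4πI² = 585·7/195·2/35 = 6/5
take √, sign +1: I = 0.30901936

0.309019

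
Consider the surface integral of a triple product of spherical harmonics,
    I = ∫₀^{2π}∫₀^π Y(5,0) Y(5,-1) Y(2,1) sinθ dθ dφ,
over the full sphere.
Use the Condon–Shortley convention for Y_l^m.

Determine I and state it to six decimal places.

-0.036166

Checks pass: Σm=0; 12 even; l₃=2∈[0,10].
(2·5+1)(2·5+1)(2·2+1) = 605
Δ: 8! 2! 2! / 13! → 1/38610
sum: t=3:−1/2880 t=4:+1/576 t=5:−1/2880 = 1/960
3j²(5 5 2; 0 0 0) = Δ·Π!·Σ² = 10/429  (sign +1)
sum: t=3:−1/1440 t=4:+1/1152 = 1/5760
3j²(5 5 2; 0 -1 1) = Δ·Π!·Σ² = 1/858  (sign -1)
combine: 4πI² = 605·10/429·1/858 = 25/1521
take √, sign -1: I = -0.03616600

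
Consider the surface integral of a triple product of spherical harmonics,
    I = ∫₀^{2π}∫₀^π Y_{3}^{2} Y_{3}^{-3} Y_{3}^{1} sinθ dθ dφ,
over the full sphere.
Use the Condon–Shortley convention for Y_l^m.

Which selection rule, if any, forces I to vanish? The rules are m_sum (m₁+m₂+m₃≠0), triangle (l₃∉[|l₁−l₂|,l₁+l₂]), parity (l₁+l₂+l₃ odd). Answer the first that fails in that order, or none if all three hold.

parity

m₁+m₂+m₃ = 2 − 3 + 1 = 0  ✓
triangle: |3−3|=0 ≤ l₃=3 ≤ 3+3=6  ✓
parity: l₁+l₂+l₃ = 9 is odd  ✗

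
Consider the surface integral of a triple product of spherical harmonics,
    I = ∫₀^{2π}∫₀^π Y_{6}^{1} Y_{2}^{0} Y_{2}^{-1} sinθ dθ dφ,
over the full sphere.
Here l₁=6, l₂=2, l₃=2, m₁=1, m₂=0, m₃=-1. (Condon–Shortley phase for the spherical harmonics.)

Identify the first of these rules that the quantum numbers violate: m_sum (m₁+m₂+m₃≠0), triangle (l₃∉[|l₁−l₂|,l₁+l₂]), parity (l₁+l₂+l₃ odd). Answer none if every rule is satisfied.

triangle

m₁+m₂+m₃ = 1 + 0 − 1 = 0  ✓
triangle: |6−2|=4 ≤ l₃=2 ≤ 6+2=8  ✗
parity: l₁+l₂+l₃ = 10 is even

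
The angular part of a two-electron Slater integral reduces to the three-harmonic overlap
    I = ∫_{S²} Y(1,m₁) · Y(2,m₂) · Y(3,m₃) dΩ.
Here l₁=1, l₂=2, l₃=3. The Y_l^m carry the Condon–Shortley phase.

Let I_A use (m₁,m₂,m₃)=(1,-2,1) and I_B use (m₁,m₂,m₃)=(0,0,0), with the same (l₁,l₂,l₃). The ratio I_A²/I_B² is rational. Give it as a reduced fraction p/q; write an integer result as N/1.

1/9

l's match ⇒ only the (l;m) 3-j factors differ between A and B.
A: triangle coeff Δ(1,2,3) = 1/105; Σ_t [0,0]: t=0:+1/48 = 1/48; (3j)²=1/105 [(1 2 3; 1 -2 1)], sign=+1
B: triangle coeff Δ(1,2,3) = 1/105; Σ_t [0,0]: t=0:+1/4 = 1/4; (3j)²=3/35 [(1 2 3; 0 0 0)], sign=-1
I_A²/I_B² = (1/105)/(3/35) = 1/9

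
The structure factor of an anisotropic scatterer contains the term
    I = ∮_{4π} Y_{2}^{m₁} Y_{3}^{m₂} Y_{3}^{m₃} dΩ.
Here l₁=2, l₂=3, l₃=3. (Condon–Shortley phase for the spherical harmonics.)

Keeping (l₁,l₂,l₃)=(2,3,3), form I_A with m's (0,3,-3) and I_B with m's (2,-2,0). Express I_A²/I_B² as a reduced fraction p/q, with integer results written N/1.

5/4

l's match ⇒ only the (l;m) 3-j factors differ between A and B.
A: triangle coeff Δ(2,3,3) = 1/3780; Σ_t [2,2]: t=2:+1/96 = 1/96; (3j)²=5/84 [(2 3 3; 0 3 -3)], sign=+1
B: triangle coeff Δ(2,3,3) = 1/3780; Σ_t [0,0]: t=0:+1/24 = 1/24; (3j)²=1/21 [(2 3 3; 2 -2 0)], sign=-1
I_A²/I_B² = (5/84)/(1/21) = 5/4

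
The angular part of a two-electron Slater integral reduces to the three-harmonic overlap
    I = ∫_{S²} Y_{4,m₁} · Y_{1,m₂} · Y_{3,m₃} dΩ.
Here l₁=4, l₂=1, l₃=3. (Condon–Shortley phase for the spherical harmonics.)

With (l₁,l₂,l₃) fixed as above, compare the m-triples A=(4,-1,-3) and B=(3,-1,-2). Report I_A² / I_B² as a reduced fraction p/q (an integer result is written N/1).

4/3

Shared (l₁,l₂,l₃)=(4,1,3): N and (l;000)² cancel in I_A²/I_B².
A: Δ = 2!·6!·0!/9! = 1/252; Racah Σ t=0..0: t=0:+1/1440 = 1/1440; ⇒ 3j(4 1 3; 4 -1 -3)² = 1/9, sgn +1
B: Δ = 2!·6!·0!/9! = 1/252; Racah Σ t=0..0: t=0:+1/240 = 1/240; ⇒ 3j(4 1 3; 3 -1 -2)² = 1/12, sgn -1
I_A²/I_B² = (1/9)/(1/12) = 4/3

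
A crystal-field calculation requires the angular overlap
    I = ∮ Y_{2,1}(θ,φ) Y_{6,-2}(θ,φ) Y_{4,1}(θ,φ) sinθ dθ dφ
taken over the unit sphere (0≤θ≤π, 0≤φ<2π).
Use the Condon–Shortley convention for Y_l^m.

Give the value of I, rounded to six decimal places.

0.238034

Checks pass: Σm=0; 12 even; l₃=4∈[4,8].
(2·2+1)(2·6+1)(2·4+1) = 585
Δ: 4! 0! 8! / 13! → 1/6435
sum: t=2:+1/2304 = 1/2304
3j²(2 6 4; 0 0 0) = Δ·Π!·Σ² = 5/143  (sign +1)
sum: t=1:−1/4320 = -1/4320
3j²(2 6 4; 1 -2 1) = Δ·Π!·Σ² = 224/6435  (sign +1)
combine: 4πI² = 585·5/143·224/6435 = 1120/1573
take √, sign +1: I = 0.23803440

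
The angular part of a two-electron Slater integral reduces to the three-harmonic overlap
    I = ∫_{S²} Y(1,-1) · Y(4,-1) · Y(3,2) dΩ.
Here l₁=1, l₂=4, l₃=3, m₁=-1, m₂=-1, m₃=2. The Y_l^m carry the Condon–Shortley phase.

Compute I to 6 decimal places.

-0.106622

Checks pass: Σm=0; 8 even; l₃=3∈[3,5].
(2·1+1)(2·4+1)(2·3+1) = 189
Δ: 2! 0! 6! / 9! → 1/252
sum: t=1:−1/36 = -1/36
3j²(1 4 3; 0 0 0) = Δ·Π!·Σ² = 4/63  (sign +1)
sum: t=2:+1/240 = 1/240
3j²(1 4 3; -1 -1 2) = Δ·Π!·Σ² = 1/84  (sign -1)
combine: 4πI² = 189·4/63·1/84 = 1/7
take √, sign -1: I = -0.10662181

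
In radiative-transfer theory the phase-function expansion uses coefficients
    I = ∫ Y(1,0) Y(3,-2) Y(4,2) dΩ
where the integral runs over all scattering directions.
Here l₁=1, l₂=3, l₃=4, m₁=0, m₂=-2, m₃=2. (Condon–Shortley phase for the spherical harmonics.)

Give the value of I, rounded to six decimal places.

m-sum 0 ✓  L=8 even ✓  2≤4≤4 ✓
Π(2lᵢ+1) = 3×7×9 = 189
triangle coeff Δ(1,3,4) = 1/252
Σ_t [0,0]: t=0:+1/36 = 1/36
(3j)²=4/63 [(1 3 4; 0 0 0)], sign=+1
Σ_t [0,0]: t=0:+1/120 = 1/120
(3j)²=1/21 [(1 3 4; 0 -2 2)], sign=+1
⇒ 4πI² = 4/7
I = (+1)√(4/7/(4π)) = 0.21324362

0.213244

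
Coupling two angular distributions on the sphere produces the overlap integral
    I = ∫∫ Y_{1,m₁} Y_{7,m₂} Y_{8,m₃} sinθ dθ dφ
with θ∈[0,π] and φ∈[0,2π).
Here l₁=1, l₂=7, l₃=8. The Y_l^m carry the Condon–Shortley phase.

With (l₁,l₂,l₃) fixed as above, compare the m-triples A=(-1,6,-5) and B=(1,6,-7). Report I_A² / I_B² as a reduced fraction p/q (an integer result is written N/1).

Same 1,7,8: normalisation and zero-m 3j drop out of the ratio.
A: Δ: 0! 2! 14! / 17! → 1/2040; sum: t=0:+1/12454041600 = 1/12454041600; 3j²(1 7 8; -1 6 -5) = Δ·Π!·Σ² = 1/680  (sign -1)
B: Δ: 0! 2! 14! / 17! → 1/2040; sum: t=0:+1/12454041600 = 1/12454041600; 3j²(1 7 8; 1 6 -7) = Δ·Π!·Σ² = 7/136  (sign -1)
I_A²/I_B² = (1/680)/(7/136) = 1/35

1/35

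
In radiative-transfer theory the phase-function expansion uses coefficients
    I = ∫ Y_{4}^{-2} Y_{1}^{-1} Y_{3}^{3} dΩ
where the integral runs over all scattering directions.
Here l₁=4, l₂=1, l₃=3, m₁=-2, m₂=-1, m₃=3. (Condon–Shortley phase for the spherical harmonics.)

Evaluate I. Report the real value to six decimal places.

m-sum 0 ✓  L=8 even ✓  3≤3≤5 ✓
Π(2lᵢ+1) = 9×3×7 = 189
triangle coeff Δ(4,1,3) = 1/252
Σ_t [1,1]: t=1:−1/36 = -1/36
(3j)²=4/63 [(4 1 3; 0 0 0)], sign=+1
Σ_t [0,0]: t=0:+1/1440 = 1/1440
(3j)²=1/252 [(4 1 3; -2 -1 3)], sign=+1
⇒ 4πI² = 1/21
I = (+1)√(1/21/(4π)) = 0.06155813

0.061558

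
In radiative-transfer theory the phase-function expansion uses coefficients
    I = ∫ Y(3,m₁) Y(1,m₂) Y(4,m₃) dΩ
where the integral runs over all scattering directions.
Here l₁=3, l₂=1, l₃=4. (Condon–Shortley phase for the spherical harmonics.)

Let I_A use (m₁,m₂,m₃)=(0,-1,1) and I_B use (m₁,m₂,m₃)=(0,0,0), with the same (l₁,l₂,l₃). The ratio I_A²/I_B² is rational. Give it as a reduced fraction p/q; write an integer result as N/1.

5/8

Same 3,1,4: normalisation and zero-m 3j drop out of the ratio.
A: Δ: 0! 6! 2! / 9! → 1/252; sum: t=0:+1/72 = 1/72; 3j²(3 1 4; 0 -1 1) = Δ·Π!·Σ² = 5/126  (sign -1)
B: Δ: 0! 6! 2! / 9! → 1/252; sum: t=0:+1/36 = 1/36; 3j²(3 1 4; 0 0 0) = Δ·Π!·Σ² = 4/63  (sign +1)
I_A²/I_B² = (5/126)/(4/63) = 5/8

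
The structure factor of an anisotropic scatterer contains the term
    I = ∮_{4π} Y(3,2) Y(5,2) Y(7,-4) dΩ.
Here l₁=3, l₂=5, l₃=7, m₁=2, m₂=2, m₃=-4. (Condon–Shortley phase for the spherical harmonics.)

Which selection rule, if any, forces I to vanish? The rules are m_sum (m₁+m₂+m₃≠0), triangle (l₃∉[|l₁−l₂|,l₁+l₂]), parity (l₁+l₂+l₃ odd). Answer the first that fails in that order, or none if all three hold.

parity

azimuthal sum: 2 + 2 − 4 = 0  ✓
2 ≤ 7 ≤ 8 (triangle on l)  ✓
L = 3 + 5 + 7 = 15 (odd)  ✗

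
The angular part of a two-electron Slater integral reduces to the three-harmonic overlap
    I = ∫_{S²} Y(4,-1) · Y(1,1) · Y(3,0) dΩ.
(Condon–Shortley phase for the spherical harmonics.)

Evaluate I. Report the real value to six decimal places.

Rules hold: Σm=0, L=8 even, 3≤3≤5.
N = 9·3·7 = 189
Δ = 2!·6!·0!/9! = 1/252
Racah Σ t=1..1: t=1:−1/36 = -1/36
⇒ 3j(4 1 3; 0 0 0)² = 4/63, sgn +1
Racah Σ t=2..2: t=2:+1/72 = 1/72
⇒ 3j(4 1 3; -1 1 0)² = 5/126, sgn -1
4πI² = N·(3j₀)²·(3jₘ)² = 10/21
I = -1·√(0.47619/4π) = -0.19466390

-0.194664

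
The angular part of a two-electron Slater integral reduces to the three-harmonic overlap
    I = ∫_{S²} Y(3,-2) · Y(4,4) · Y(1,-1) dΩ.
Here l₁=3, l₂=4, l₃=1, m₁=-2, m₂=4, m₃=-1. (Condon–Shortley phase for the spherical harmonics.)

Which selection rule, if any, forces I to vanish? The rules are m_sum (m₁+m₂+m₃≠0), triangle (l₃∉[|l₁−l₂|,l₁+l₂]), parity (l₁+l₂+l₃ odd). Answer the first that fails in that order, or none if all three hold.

azimuthal sum: -2 + 4 − 1 = 1  ✗
1 ≤ 1 ≤ 7 (triangle on l)
L = 3 + 4 + 1 = 8 (even)

m_sum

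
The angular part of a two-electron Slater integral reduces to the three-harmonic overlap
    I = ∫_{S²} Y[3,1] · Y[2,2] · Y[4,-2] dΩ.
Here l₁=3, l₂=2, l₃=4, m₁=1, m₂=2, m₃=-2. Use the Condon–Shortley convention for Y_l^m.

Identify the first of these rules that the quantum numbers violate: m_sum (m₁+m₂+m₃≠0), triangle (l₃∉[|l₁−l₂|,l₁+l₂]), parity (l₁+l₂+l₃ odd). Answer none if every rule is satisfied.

m_sum

azimuthal sum: 1 + 2 − 2 = 1  ✗
1 ≤ 4 ≤ 5 (triangle on l)
L = 3 + 2 + 4 = 9 (odd)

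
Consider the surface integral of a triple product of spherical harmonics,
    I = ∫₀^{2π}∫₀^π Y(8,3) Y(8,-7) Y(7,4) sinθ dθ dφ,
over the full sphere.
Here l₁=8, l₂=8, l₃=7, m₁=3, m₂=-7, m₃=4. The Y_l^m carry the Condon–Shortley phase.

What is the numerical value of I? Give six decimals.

l₁+l₂+l₃=23 is odd: 3j(l;000)=0 ⇒ I=0

0.000000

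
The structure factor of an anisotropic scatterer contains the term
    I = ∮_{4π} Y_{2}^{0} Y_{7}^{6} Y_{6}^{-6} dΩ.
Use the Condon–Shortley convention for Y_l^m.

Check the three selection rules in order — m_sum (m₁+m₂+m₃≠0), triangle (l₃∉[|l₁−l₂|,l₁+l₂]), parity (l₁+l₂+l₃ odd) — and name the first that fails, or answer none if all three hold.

parity

m₁+m₂+m₃ = 0 + 6 − 6 = 0  ✓
triangle: |2−7|=5 ≤ l₃=6 ≤ 2+7=9  ✓
parity: l₁+l₂+l₃ = 15 is odd  ✗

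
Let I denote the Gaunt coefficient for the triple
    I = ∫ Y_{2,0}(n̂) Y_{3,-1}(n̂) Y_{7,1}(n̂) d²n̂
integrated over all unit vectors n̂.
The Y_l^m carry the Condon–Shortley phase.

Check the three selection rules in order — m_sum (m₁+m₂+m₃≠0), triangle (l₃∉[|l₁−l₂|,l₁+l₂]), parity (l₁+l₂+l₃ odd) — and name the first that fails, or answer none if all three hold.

triangle

m₁+m₂+m₃ = 0 − 1 + 1 = 0  ✓
triangle: |2−3|=1 ≤ l₃=7 ≤ 2+3=5  ✗
parity: l₁+l₂+l₃ = 12 is even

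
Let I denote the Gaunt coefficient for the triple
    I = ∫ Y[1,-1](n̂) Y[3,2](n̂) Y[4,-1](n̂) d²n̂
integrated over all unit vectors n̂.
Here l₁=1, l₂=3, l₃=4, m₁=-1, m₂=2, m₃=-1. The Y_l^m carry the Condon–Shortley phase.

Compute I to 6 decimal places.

Rules hold: Σm=0, L=8 even, 2≤4≤4.
N = 3·7·9 = 189
Δ = 0!·2!·6!/9! = 1/252
Racah Σ t=0..0: t=0:+1/36 = 1/36
⇒ 3j(1 3 4; 0 0 0)² = 4/63, sgn +1
Racah Σ t=0..0: t=0:+1/240 = 1/240
⇒ 3j(1 3 4; -1 2 -1)² = 1/84, sgn -1
4πI² = N·(3j₀)²·(3jₘ)² = 1/7
I = -1·√(0.142857/4π) = -0.10662181

-0.106622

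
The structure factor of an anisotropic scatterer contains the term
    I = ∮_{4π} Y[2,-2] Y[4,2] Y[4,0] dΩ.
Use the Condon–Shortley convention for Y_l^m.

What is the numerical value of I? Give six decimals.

-0.190365

Rules hold: Σm=0, L=10 even, 2≤4≤6.
N = 5·9·9 = 405
Δ = 2!·2!·6!/11! = 1/13860
Racah Σ t=0..2: t=0:+1/192 t=1:−1/36 t=2:+1/192 = -5/288
⇒ 3j(2 4 4; 0 0 0)² = 20/693, sgn -1
Racah Σ t=2..2: t=2:+1/192 = 1/192
⇒ 3j(2 4 4; -2 2 0)² = 3/77, sgn +1
4πI² = N·(3j₀)²·(3jₘ)² = 2700/5929
I = -1·√(0.455389/4π) = -0.19036462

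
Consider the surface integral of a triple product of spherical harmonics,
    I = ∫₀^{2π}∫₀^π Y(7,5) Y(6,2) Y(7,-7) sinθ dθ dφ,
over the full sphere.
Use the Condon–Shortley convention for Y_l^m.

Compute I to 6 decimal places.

Rules hold: Σm=0, L=20 even, 1≤7≤13.
N = 15·13·15 = 2925
Δ = 6!·8!·6!/21! = 1/2444321880
Racah Σ t=0..6: t=0:+1/2612736000 t=1:−1/20736000 t=2:+1/1658880 t=3:−1/746496 t=4:+1/1658880 t=5:−1/20736000 t=6:+1/2612736000 = -1/4354560
⇒ 3j(7 6 7; 0 0 0)² = 1000/138567, sgn +1
Racah Σ t=2..2: t=2:+1/1393459200 = 1/1393459200
⇒ 3j(7 6 7; 5 2 -7)² = 11/646, sgn +1
4πI² = N·(3j₀)²·(3jₘ)² = 37500/104329
I = +1·√(0.35944/4π) = 0.16912514

0.169125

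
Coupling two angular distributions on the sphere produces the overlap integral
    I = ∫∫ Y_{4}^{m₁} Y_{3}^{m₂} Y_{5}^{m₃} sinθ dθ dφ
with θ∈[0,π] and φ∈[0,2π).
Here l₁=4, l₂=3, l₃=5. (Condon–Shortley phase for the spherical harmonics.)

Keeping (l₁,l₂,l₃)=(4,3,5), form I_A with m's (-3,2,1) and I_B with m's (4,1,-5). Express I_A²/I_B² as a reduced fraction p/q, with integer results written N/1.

l's match ⇒ only the (l;m) 3-j factors differ between A and B.
A: triangle coeff Δ(4,3,5) = 1/180180; Σ_t [1,2]: t=1:−1/17280 t=2:+1/1440 = 11/17280; (3j)²=11/468 [(4 3 5; -3 2 1)], sign=+1
B: triangle coeff Δ(4,3,5) = 1/180180; Σ_t [0,0]: t=0:+1/34560 = 1/34560; (3j)²=14/429 [(4 3 5; 4 1 -5)], sign=+1
I_A²/I_B² = (11/468)/(14/429) = 121/168

121/168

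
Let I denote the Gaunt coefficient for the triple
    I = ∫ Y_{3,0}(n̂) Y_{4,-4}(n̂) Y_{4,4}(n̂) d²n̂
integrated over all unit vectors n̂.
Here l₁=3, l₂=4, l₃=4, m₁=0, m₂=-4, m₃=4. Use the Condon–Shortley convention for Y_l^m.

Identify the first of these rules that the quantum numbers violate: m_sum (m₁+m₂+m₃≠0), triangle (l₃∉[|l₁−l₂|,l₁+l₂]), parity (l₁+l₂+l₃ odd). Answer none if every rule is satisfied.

parity

Σmᵢ = 0  ✓
l₃∈[|l₁−l₂|,l₁+l₂]=[1,7], have l₃=4  ✓
Σlᵢ = 11 ⇒ odd  ✗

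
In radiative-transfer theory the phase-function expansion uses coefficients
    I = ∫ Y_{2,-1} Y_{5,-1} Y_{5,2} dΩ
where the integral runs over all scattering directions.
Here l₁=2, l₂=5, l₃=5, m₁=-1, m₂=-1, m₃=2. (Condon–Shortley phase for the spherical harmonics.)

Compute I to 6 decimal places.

0.104819

Checks pass: Σm=0; 12 even; l₃=5∈[3,7].
(2·2+1)(2·5+1)(2·5+1) = 605
Δ: 2! 2! 8! / 13! → 1/38610
sum: t=0:+1/2880 t=1:−1/576 t=2:+1/2880 = -1/960
3j²(2 5 5; 0 0 0) = Δ·Π!·Σ² = 10/429  (sign +1)
sum: t=1:−1/1440 t=2:+1/2880 = -1/2880
3j²(2 5 5; -1 -1 2) = Δ·Π!·Σ² = 7/715  (sign +1)
combine: 4πI² = 605·10/429·7/715 = 70/507
take √, sign +1: I = 0.10481902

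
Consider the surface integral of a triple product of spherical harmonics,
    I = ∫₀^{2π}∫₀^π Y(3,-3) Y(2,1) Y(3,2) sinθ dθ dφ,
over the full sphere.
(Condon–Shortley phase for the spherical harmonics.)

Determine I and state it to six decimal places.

-0.210261

m-sum 0 ✓  L=8 even ✓  1≤3≤5 ✓
Π(2lᵢ+1) = 7×5×7 = 245
triangle coeff Δ(3,2,3) = 1/3780
Σ_t [0,2]: t=0:+1/24 t=1:−1/4 t=2:+1/24 = -1/6
(3j)²=4/105 [(3 2 3; 0 0 0)], sign=+1
Σ_t [2,2]: t=2:+1/48 = 1/48
(3j)²=5/84 [(3 2 3; -3 1 2)], sign=-1
⇒ 4πI² = 5/9
I = (-1)√(5/9/(4π)) = -0.21026104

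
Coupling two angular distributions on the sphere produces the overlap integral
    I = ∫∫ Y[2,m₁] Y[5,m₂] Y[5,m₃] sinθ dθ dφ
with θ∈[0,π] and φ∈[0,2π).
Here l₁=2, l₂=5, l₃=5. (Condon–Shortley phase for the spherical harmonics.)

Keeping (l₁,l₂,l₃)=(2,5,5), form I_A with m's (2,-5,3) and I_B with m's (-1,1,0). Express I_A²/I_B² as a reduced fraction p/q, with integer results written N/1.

6/1

Shared (l₁,l₂,l₃)=(2,5,5): N and (l;000)² cancel in I_A²/I_B².
A: Δ = 2!·2!·8!/13! = 1/38610; Racah Σ t=0..0: t=0:+1/161280 = 1/161280; ⇒ 3j(2 5 5; 2 -5 3)² = 1/143, sgn +1
B: Δ = 2!·2!·8!/13! = 1/38610; Racah Σ t=1..2: t=1:−1/1440 t=2:+1/1152 = 1/5760; ⇒ 3j(2 5 5; -1 1 0)² = 1/858, sgn -1
I_A²/I_B² = (1/143)/(1/858) = 6/1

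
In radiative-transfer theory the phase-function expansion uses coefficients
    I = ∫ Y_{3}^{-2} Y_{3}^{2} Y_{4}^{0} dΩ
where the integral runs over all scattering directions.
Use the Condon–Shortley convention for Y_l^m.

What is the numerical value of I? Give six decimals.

m-sum 0 ✓  L=10 even ✓  0≤4≤6 ✓
Π(2lᵢ+1) = 7×7×9 = 441
triangle coeff Δ(3,3,4) = 1/34650
Σ_t [0,2]: t=0:+1/72 t=1:−1/16 t=2:+1/72 = -5/144
(3j)²=2/77 [(3 3 4; 0 0 0)], sign=-1
Σ_t [1,2]: t=1:−1/576 t=2:+1/72 = 7/576
(3j)²=7/198 [(3 3 4; -2 2 0)], sign=+1
⇒ 4πI² = 49/121
I = (-1)√(49/121/(4π)) = -0.17951487

-0.179515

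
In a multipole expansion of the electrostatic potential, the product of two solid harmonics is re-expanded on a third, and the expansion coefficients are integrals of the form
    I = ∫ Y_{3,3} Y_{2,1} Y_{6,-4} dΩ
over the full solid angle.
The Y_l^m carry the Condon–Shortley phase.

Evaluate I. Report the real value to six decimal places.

0.000000

|3−2|≤6≤3+2 violated ⇒ I = 0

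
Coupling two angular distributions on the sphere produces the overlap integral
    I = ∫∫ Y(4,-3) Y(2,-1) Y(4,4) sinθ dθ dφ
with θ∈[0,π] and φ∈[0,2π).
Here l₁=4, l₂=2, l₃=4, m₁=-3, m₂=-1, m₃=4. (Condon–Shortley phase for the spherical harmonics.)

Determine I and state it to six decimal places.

0.198645

Checks pass: Σm=0; 10 even; l₃=4∈[2,6].
(2·4+1)(2·2+1)(2·4+1) = 405
Δ: 2! 6! 2! / 11! → 1/13860
sum: t=0:+1/192 t=1:−1/36 t=2:+1/192 = -5/288
3j²(4 2 4; 0 0 0) = Δ·Π!·Σ² = 20/693  (sign -1)
sum: t=1:−1/1440 = -1/1440
3j²(4 2 4; -3 -1 4) = Δ·Π!·Σ² = 7/165  (sign -1)
combine: 4πI² = 405·20/693·7/165 = 60/121
take √, sign +1: I = 0.19864517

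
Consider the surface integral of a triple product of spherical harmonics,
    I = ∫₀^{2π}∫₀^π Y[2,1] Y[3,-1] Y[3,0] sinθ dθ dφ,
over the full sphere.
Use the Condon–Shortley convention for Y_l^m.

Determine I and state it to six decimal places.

m-sum 0 ✓  L=8 even ✓  1≤3≤5 ✓
Π(2lᵢ+1) = 5×7×7 = 245
triangle coeff Δ(2,3,3) = 1/3780
Σ_t [0,2]: t=0:+1/24 t=1:−1/4 t=2:+1/24 = -1/6
(3j)²=4/105 [(2 3 3; 0 0 0)], sign=+1
Σ_t [0,1]: t=0:+1/8 t=1:−1/12 = 1/24
(3j)²=1/210 [(2 3 3; 1 -1 0)], sign=-1
⇒ 4πI² = 2/45
I = (-1)√(2/45/(4π)) = -0.05947080

-0.059471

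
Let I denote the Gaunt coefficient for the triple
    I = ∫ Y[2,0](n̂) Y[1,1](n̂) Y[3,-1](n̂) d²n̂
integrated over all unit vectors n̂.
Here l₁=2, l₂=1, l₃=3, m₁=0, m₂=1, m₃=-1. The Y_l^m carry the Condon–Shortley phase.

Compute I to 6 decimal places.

Checks pass: Σm=0; 6 even; l₃=3∈[1,3].
(2·2+1)(2·1+1)(2·3+1) = 105
Δ: 0! 4! 2! / 7! → 1/105
sum: t=0:+1/4 = 1/4
3j²(2 1 3; 0 0 0) = Δ·Π!·Σ² = 3/35  (sign -1)
sum: t=0:+1/8 = 1/8
3j²(2 1 3; 0 1 -1) = Δ·Π!·Σ² = 2/35  (sign +1)
combine: 4πI² = 105·3/35·2/35 = 18/35
take √, sign -1: I = -0.20230066

-0.202301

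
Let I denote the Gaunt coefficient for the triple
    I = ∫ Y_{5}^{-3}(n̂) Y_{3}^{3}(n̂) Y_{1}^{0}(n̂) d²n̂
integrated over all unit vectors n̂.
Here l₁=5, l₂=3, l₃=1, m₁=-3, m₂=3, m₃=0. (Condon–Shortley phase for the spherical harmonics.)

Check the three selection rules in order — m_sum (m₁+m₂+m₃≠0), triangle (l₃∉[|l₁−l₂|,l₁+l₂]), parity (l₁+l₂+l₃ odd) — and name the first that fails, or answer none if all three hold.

triangle

azimuthal sum: -3 + 3 + 0 = 0  ✓
2 ≤ 1 ≤ 8 (triangle on l)  ✗
L = 5 + 3 + 1 = 9 (odd)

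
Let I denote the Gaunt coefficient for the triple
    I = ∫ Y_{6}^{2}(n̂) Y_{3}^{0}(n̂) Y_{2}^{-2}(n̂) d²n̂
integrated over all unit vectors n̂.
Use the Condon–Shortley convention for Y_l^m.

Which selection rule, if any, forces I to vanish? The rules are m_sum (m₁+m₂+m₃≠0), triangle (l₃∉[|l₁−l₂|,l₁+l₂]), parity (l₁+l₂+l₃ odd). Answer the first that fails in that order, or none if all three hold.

Σmᵢ = 0  ✓
l₃∈[|l₁−l₂|,l₁+l₂]=[3,9], have l₃=2  ✗
Σlᵢ = 11 ⇒ odd

triangle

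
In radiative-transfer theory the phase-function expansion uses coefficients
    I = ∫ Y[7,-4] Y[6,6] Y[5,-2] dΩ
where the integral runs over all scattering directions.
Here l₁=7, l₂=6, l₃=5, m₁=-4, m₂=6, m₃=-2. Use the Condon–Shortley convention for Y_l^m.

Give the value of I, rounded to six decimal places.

0.159414

Rules hold: Σm=0, L=18 even, 1≤5≤13.
N = 15·13·11 = 2145
Δ = 8!·6!·4!/19! = 1/174594420
Racah Σ t=2..6: t=2:+1/4147200 t=3:−1/207360 t=4:+1/82944 t=5:−1/207360 t=6:+1/4147200 = 1/345600
⇒ 3j(7 6 5; 0 0 0)² = 420/46189, sgn -1
Racah Σ t=8..8: t=8:+1/34836480 = 1/34836480
⇒ 3j(7 6 5; -4 6 -2)² = 275/16796, sgn -1
4πI² = N·(3j₀)²·(3jₘ)² = 433125/1356277
I = +1·√(0.319348/4π) = 0.15941438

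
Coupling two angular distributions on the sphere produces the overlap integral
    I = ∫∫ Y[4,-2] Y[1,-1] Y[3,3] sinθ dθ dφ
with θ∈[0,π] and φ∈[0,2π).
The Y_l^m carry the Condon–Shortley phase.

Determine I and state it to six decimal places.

0.061558

Checks pass: Σm=0; 8 even; l₃=3∈[3,5].
(2·4+1)(2·1+1)(2·3+1) = 189
Δ: 2! 6! 0! / 9! → 1/252
sum: t=1:−1/36 = -1/36
3j²(4 1 3; 0 0 0) = Δ·Π!·Σ² = 4/63  (sign +1)
sum: t=0:+1/1440 = 1/1440
3j²(4 1 3; -2 -1 3) = Δ·Π!·Σ² = 1/252  (sign +1)
combine: 4πI² = 189·4/63·1/252 = 1/21
take √, sign +1: I = 0.06155813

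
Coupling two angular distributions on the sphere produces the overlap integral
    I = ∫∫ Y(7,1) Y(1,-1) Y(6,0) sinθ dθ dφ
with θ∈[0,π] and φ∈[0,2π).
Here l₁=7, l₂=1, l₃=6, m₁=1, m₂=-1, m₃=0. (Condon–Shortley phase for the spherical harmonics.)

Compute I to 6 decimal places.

m-sum 0 ✓  L=14 even ✓  6≤6≤8 ✓
Π(2lᵢ+1) = 15×3×13 = 585
triangle coeff Δ(7,1,6) = 1/1365
Σ_t [1,1]: t=1:−1/518400 = -1/518400
(3j)²=7/195 [(7 1 6; 0 0 0)], sign=-1
Σ_t [0,0]: t=0:+1/1036800 = 1/1036800
(3j)²=4/195 [(7 1 6; 1 -1 0)], sign=+1
⇒ 4πI² = 28/65
I = (-1)√(28/65/(4π)) = -0.18514731

-0.185147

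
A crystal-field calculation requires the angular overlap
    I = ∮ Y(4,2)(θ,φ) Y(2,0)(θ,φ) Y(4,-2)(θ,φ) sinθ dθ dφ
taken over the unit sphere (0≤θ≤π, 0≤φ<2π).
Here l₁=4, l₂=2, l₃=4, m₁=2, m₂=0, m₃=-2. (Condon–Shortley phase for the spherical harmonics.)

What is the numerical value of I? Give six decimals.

Checks pass: Σm=0; 10 even; l₃=4∈[2,6].
(2·4+1)(2·2+1)(2·4+1) = 405
Δ: 2! 6! 2! / 11! → 1/13860
sum: t=0:+1/192 t=1:−1/36 t=2:+1/192 = -5/288
3j²(4 2 4; 0 0 0) = Δ·Π!·Σ² = 20/693  (sign -1)
sum: t=0:+1/192 t=1:−1/120 t=2:+1/2880 = -1/360
3j²(4 2 4; 2 0 -2) = Δ·Π!·Σ² = 16/3465  (sign -1)
combine: 4πI² = 405·20/693·16/3465 = 320/5929
take √, sign +1: I = 0.06553591

0.065536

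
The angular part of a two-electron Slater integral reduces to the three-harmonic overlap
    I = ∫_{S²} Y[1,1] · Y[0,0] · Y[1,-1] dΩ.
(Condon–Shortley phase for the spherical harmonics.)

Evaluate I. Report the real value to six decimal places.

-0.282095

m-sum 0 ✓  L=2 even ✓  1≤1≤1 ✓
Π(2lᵢ+1) = 3×1×3 = 9
triangle coeff Δ(1,0,1) = 1/3
Σ_t [0,0]: t=0:+1/1 = 1/1
(3j)²=1/3 [(1 0 1; 0 0 0)], sign=-1
Σ_t [0,0]: t=0:+1/2 = 1/2
(3j)²=1/3 [(1 0 1; 1 0 -1)], sign=+1
⇒ 4πI² = 1/1
I = (-1)√(1/1/(4π)) = -0.28209479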